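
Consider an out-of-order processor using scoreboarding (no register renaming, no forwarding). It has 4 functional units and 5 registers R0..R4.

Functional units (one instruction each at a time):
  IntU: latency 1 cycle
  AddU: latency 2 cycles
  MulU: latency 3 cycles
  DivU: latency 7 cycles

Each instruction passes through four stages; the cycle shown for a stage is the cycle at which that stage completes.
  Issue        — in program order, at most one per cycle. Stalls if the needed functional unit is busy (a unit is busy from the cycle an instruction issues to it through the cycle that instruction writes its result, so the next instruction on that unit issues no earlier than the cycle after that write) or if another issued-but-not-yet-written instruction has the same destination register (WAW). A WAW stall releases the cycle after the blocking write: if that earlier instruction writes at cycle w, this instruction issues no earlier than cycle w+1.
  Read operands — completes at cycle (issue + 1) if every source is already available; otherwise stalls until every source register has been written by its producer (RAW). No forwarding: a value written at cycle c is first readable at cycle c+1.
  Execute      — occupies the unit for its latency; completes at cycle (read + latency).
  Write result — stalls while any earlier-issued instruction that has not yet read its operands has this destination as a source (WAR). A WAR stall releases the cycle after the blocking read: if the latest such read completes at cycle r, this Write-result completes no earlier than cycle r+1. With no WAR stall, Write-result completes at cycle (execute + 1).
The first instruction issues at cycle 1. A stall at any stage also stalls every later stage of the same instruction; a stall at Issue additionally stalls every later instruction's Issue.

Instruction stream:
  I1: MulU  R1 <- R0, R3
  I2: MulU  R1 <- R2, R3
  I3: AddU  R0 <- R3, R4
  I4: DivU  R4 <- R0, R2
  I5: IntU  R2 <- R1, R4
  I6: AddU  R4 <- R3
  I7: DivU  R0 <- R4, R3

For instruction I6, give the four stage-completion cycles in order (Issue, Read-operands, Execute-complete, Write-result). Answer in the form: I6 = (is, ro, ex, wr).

I1 -> (1, 2, 5, 6)
I2 -> (7, 8, 11, 12)  // struct: MulU busy until I1 writes@6
I3 -> (8, 9, 11, 12)
I4 -> (9, 13, 20, 21)  // RAW R0: wait I3 write@12
I5 -> (10, 22, 23, 24)  // RAW R4: wait I4 write@21
I6 -> (22, 23, 25, 26)  // WAW R4: wait I4 write@21
I7 -> (23, 27, 34, 35)  // RAW R4: wait I6 write@26

I6 = (22, 23, 25, 26)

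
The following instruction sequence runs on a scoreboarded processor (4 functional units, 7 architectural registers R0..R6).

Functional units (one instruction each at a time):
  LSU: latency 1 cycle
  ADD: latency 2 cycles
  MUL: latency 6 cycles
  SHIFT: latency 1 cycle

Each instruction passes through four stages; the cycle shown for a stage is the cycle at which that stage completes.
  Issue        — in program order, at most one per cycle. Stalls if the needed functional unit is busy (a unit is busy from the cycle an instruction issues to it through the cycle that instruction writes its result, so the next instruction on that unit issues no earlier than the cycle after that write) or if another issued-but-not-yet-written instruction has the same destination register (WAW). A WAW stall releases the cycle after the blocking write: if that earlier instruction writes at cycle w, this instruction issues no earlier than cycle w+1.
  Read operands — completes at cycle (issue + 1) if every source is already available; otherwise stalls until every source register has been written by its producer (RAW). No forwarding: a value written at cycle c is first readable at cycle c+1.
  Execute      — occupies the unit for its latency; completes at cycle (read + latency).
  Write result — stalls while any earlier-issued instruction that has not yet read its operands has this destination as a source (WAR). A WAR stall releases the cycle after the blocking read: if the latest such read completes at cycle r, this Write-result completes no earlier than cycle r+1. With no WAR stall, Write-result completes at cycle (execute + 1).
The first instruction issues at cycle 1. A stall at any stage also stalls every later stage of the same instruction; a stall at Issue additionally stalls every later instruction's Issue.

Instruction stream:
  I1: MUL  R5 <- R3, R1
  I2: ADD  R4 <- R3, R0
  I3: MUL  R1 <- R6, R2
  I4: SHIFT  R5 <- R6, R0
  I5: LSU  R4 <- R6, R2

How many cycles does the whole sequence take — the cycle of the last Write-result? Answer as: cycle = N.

cycle = 18

I1  is:1  ro:2  ex:8  wr:9
I2  is:2  ro:3  ex:5  wr:6
I3  is:10  ro:11  ex:17  wr:18  — struct: MUL busy until I1 writes@9
I4  is:11  ro:12  ex:13  wr:14
I5  is:12  ro:13  ex:14  wr:15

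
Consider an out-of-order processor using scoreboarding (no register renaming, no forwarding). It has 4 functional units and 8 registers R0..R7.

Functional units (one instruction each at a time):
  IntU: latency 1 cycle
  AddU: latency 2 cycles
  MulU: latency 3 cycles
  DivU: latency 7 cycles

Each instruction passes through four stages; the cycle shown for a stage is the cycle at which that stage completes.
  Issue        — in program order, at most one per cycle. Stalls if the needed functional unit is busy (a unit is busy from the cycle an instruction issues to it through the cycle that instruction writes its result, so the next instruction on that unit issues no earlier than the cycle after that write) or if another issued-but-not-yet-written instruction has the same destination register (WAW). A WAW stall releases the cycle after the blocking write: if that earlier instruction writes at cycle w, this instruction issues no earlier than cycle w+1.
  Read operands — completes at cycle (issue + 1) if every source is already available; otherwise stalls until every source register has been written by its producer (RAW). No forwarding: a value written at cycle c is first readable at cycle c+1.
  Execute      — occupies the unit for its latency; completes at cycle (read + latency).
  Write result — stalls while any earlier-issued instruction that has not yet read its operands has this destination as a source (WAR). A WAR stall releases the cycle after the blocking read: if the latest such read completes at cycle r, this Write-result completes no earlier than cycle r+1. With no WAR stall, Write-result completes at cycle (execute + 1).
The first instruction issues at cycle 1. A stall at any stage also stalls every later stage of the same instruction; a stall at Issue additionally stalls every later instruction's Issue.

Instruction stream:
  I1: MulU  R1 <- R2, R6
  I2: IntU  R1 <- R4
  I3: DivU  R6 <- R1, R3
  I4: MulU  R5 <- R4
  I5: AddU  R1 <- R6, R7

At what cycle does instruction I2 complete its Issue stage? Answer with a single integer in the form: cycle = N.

cycle = 7

[1] I1 dispatched to MulU
[2] I1 operands ready
[5] I1 complete
[6] R1←I1
[7] I2 dispatched to IntU
[8] I2 operands ready, I3 dispatched to DivU
[9] I2 complete, I4 dispatched to MulU
[10] R1←I2, I4 operands ready
[11] I3 operands ready, I5 dispatched to AddU
[13] I4 complete
[14] R5←I4
[18] I3 complete
[19] R6←I3
[20] I5 operands ready
[22] I5 complete
[23] R1←I5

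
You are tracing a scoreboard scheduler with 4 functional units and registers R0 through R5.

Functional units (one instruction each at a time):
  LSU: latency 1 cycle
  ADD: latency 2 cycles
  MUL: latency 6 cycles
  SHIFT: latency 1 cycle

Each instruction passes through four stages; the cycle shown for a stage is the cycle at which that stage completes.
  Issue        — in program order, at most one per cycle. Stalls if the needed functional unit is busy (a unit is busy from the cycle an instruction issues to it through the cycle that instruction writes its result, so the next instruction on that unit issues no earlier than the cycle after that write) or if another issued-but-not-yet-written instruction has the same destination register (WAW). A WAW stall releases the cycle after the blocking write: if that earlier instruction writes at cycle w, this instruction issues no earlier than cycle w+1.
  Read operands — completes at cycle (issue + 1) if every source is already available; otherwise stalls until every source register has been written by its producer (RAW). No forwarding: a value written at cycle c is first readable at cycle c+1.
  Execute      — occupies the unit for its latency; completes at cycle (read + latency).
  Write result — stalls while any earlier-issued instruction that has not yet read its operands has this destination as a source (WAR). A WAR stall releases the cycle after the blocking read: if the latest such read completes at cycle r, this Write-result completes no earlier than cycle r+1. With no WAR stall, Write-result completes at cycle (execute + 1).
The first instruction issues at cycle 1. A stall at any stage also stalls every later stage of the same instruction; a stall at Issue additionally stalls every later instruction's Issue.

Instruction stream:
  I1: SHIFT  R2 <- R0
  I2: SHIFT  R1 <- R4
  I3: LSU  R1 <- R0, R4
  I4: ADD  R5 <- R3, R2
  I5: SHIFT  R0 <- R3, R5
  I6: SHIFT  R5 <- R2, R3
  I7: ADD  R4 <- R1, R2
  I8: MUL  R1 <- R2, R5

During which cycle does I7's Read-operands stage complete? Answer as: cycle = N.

cycle 1: I1→SHIFT
cycle 2: I1 RO
cycle 3: I1 EX
cycle 4: I1 WR R2
cycle 5: I2→SHIFT
cycle 6: I2 RO
cycle 7: I2 EX
cycle 8: I2 WR R1
cycle 9: I3→LSU
cycle 10: I3 RO; I4→ADD
cycle 11: I3 EX; I4 RO; I5→SHIFT
cycle 12: I3 WR R1
cycle 13: I4 EX
cycle 14: I4 WR R5
cycle 15: I5 RO
cycle 16: I5 EX
cycle 17: I5 WR R0
cycle 18: I6→SHIFT
cycle 19: I6 RO; I7→ADD
cycle 20: I6 EX; I7 RO; I8→MUL
cycle 21: I6 WR R5
cycle 22: I7 EX; I8 RO
cycle 23: I7 WR R4
cycle 28: I8 EX
cycle 29: I8 WR R1

cycle = 20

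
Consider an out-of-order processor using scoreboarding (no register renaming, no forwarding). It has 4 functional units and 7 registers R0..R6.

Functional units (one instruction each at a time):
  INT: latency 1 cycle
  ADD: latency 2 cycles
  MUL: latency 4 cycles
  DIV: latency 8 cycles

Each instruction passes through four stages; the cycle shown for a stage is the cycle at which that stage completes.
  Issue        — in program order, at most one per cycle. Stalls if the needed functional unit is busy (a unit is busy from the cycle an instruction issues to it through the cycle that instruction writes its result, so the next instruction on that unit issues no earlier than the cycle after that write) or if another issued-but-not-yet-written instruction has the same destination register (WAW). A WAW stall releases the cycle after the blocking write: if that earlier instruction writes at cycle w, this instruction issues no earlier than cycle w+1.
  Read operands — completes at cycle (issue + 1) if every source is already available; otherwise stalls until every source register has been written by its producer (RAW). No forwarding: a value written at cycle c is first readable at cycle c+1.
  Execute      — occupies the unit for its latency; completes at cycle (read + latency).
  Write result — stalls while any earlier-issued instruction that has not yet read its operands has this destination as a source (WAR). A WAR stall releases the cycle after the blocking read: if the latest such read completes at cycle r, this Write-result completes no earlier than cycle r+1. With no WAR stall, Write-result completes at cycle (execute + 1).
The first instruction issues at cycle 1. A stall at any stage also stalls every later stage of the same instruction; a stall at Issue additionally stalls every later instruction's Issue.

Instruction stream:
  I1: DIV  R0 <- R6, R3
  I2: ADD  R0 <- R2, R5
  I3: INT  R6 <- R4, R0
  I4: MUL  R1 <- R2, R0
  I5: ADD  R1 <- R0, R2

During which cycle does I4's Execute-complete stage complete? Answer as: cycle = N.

cycle = 21

1) issue 1, read 2, done 10, write 11
2) issue 12, read 13, done 15, write 16  <WAW R0: wait I1 write@11>
3) issue 13, read 17, done 18, write 19  <RAW R0: wait I2 write@16>
4) issue 14, read 17, done 21, write 22  <RAW R0: wait I2 write@16>
5) issue 23, read 24, done 26, write 27  <WAW R1: wait I4 write@22>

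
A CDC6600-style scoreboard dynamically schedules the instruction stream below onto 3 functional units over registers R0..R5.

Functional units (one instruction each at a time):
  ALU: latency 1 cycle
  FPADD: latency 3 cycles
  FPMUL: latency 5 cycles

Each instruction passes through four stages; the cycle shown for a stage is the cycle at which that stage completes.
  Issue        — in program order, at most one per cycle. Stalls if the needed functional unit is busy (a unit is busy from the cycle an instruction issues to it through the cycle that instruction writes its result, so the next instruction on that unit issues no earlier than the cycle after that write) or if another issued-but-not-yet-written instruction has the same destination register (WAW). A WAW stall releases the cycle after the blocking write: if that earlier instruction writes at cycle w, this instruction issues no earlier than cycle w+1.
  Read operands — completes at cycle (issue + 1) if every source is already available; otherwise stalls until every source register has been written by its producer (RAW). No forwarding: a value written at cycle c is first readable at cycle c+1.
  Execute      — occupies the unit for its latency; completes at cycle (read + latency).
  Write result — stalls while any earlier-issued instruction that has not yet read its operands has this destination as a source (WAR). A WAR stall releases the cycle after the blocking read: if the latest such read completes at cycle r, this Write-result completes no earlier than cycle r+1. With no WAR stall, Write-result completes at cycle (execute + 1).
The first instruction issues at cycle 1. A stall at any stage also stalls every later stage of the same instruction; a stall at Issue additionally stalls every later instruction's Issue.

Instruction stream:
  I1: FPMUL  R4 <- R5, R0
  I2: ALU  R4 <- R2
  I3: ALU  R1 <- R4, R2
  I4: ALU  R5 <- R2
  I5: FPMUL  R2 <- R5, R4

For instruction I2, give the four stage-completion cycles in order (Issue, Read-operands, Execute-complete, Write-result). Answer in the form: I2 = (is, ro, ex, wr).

I1  is:1  ro:2  ex:7  wr:8
I2  is:9  ro:10  ex:11  wr:12  — WAW R4: wait I1 write@8
I3  is:13  ro:14  ex:15  wr:16  — struct: ALU busy until I2 writes@12
I4  is:17  ro:18  ex:19  wr:20  — struct: ALU busy until I3 writes@16
I5  is:18  ro:21  ex:26  wr:27  — RAW R5: wait I4 write@20

I2 = (9, 10, 11, 12)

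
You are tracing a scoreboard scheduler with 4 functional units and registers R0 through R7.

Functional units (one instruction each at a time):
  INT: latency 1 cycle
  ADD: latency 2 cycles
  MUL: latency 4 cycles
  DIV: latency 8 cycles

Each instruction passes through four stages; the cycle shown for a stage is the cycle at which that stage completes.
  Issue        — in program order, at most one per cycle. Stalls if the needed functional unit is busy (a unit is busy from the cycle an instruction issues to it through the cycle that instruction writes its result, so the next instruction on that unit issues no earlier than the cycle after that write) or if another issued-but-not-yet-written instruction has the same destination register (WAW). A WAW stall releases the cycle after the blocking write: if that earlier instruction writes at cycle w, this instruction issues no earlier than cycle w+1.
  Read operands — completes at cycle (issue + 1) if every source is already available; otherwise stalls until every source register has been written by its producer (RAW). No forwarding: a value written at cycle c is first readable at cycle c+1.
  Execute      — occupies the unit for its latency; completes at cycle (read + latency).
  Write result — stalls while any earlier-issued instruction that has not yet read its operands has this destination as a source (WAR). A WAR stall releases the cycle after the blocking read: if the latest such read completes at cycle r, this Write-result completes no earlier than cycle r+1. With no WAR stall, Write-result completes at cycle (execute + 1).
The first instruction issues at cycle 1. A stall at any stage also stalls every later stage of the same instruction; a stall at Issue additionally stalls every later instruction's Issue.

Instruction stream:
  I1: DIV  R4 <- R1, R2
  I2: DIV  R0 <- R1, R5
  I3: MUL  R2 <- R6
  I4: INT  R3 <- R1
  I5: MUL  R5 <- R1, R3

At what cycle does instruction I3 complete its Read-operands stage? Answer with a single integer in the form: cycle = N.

cycle = 14

[1] I1→DIV
[2] I1 RO
[10] I1 EX
[11] I1 WR R4
[12] I2→DIV
[13] I2 RO | I3→MUL
[14] I3 RO | I4→INT
[15] I4 RO
[16] I4 EX
[17] I4 WR R3
[18] I3 EX
[19] I3 WR R2
[20] I5→MUL
[21] I2 EX | I5 RO
[22] I2 WR R0
[25] I5 EX
[26] I5 WR R5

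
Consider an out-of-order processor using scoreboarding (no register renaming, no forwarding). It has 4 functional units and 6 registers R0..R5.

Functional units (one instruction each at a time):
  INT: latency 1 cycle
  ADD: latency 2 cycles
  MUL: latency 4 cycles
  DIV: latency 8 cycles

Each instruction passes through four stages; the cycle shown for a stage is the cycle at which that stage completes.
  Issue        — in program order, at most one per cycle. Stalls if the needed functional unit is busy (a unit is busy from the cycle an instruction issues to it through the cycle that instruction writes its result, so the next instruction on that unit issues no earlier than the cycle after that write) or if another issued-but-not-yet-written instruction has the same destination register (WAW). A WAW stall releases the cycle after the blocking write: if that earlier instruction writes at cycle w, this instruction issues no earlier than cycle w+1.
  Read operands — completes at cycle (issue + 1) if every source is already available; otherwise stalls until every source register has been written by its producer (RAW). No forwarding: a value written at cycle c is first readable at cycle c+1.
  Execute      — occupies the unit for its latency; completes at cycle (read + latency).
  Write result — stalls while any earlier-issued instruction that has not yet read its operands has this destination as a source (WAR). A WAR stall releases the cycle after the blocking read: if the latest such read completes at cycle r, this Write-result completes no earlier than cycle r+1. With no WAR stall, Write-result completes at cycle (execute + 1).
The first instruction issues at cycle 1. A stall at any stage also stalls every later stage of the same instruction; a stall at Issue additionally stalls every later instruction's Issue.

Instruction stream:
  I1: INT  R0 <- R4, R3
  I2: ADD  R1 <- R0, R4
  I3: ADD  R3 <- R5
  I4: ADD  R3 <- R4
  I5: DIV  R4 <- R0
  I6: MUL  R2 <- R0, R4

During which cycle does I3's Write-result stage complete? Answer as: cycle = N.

cycle = 13

cycle 1: issue I1 (INT)
cycle 2: I1 read-ops, issue I2 (ADD)
cycle 3: I1 finished on INT
cycle 4: I1→R0
cycle 5: I2 read-ops
cycle 7: I2 finished on ADD
cycle 8: I2→R1
cycle 9: issue I3 (ADD)
cycle 10: I3 read-ops
cycle 12: I3 finished on ADD
cycle 13: I3→R3
cycle 14: issue I4 (ADD)
cycle 15: I4 read-ops, issue I5 (DIV)
cycle 16: I5 read-ops, issue I6 (MUL)
cycle 17: I4 finished on ADD
cycle 18: I4→R3
cycle 24: I5 finished on DIV
cycle 25: I5→R4
cycle 26: I6 read-ops
cycle 30: I6 finished on MUL
cycle 31: I6→R2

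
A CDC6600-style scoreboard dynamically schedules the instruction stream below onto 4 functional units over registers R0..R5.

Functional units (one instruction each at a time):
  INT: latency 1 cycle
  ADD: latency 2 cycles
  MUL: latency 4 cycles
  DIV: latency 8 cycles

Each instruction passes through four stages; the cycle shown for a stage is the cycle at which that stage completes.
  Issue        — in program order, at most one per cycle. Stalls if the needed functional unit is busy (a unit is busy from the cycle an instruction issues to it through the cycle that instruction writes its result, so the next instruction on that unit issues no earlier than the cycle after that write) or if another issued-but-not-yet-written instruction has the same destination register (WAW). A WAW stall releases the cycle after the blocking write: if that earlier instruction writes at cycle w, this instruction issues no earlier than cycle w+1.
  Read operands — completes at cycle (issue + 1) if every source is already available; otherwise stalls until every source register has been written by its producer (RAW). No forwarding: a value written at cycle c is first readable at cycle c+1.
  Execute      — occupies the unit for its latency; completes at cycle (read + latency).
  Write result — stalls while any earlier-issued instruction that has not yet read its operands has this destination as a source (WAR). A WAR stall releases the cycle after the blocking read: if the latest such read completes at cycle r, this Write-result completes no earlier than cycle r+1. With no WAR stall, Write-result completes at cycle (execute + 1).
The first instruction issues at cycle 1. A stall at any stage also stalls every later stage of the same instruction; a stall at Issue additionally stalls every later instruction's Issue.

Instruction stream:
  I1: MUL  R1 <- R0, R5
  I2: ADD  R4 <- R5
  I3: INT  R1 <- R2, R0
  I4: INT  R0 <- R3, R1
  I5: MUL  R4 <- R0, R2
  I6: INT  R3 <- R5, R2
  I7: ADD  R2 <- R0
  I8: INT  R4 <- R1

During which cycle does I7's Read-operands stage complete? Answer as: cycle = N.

cycle 1: I1 dispatched to MUL
cycle 2: I1 operands ready; I2 dispatched to ADD
cycle 3: I2 operands ready
cycle 5: I2 complete
cycle 6: I1 complete; R4←I2
cycle 7: R1←I1
cycle 8: I3 dispatched to INT
cycle 9: I3 operands ready
cycle 10: I3 complete
cycle 11: R1←I3
cycle 12: I4 dispatched to INT
cycle 13: I4 operands ready; I5 dispatched to MUL
cycle 14: I4 complete
cycle 15: R0←I4
cycle 16: I5 operands ready; I6 dispatched to INT
cycle 17: I6 operands ready; I7 dispatched to ADD
cycle 18: I6 complete; I7 operands ready
cycle 19: R3←I6
cycle 20: I5 complete; I7 complete
cycle 21: R4←I5; R2←I7
cycle 22: I8 dispatched to INT
cycle 23: I8 operands ready
cycle 24: I8 complete
cycle 25: R4←I8

cycle = 18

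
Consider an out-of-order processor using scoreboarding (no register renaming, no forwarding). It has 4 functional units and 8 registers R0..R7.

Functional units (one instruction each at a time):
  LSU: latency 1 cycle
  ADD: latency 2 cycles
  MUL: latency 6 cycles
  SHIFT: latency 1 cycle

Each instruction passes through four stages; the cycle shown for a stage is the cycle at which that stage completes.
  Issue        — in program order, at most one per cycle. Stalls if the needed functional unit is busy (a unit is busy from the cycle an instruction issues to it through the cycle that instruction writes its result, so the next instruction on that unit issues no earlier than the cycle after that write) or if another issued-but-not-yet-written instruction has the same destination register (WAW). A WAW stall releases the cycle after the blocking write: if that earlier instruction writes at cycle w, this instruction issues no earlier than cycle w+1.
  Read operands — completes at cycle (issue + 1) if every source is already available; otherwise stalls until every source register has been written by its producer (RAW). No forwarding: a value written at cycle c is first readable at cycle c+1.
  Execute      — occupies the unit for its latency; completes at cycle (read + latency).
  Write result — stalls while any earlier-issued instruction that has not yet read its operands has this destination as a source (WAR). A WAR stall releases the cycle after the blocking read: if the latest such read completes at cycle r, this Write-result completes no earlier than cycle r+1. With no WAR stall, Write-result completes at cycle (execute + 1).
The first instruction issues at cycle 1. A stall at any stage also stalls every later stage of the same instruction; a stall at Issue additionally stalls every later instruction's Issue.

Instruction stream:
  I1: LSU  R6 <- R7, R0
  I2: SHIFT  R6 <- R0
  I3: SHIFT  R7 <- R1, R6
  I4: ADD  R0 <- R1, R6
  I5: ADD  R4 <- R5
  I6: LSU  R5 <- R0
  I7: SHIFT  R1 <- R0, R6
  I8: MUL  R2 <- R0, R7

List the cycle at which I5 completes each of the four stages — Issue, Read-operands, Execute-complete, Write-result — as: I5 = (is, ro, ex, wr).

I5 = (15, 16, 18, 19)

I1  is:1  ro:2  ex:3  wr:4
I2  is:5  ro:6  ex:7  wr:8  — WAW R6: wait I1 write@4
I3  is:9  ro:10  ex:11  wr:12  — struct: SHIFT busy until I2 writes@8
I4  is:10  ro:11  ex:13  wr:14
I5  is:15  ro:16  ex:18  wr:19  — struct: ADD busy until I4 writes@14
I6  is:16  ro:17  ex:18  wr:19
I7  is:17  ro:18  ex:19  wr:20
I8  is:18  ro:19  ex:25  wr:26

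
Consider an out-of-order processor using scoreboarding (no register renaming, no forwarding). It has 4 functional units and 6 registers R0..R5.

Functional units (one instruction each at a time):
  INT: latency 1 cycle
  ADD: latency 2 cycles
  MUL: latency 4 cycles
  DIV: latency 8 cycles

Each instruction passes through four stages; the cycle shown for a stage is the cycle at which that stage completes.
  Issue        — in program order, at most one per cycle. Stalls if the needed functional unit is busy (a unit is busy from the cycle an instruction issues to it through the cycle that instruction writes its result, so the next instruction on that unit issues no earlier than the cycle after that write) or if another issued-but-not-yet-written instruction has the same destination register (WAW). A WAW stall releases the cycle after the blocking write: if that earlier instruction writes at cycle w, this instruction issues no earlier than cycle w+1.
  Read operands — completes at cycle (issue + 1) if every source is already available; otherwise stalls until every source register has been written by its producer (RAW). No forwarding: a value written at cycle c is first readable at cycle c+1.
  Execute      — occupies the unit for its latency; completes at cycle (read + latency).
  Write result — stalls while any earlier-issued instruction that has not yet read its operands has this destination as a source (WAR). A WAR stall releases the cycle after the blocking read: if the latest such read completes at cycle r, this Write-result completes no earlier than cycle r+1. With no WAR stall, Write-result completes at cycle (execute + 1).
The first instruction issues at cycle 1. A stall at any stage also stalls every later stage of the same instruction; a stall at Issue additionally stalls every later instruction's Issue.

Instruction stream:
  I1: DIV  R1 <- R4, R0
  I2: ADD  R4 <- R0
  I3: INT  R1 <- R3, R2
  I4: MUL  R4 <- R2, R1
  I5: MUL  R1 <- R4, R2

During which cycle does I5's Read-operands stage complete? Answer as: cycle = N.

cycle = 23

  I1 | 1 | 2 | 10 | 11
  I2 | 2 | 3 | 5 | 6
  I3 | 12 | 13 | 14 | 15   WAW R1: wait I1 write@11
  I4 | 13 | 16 | 20 | 21   RAW R1: wait I3 write@15
  I5 | 22 | 23 | 27 | 28   struct: MUL busy until I4 writes@21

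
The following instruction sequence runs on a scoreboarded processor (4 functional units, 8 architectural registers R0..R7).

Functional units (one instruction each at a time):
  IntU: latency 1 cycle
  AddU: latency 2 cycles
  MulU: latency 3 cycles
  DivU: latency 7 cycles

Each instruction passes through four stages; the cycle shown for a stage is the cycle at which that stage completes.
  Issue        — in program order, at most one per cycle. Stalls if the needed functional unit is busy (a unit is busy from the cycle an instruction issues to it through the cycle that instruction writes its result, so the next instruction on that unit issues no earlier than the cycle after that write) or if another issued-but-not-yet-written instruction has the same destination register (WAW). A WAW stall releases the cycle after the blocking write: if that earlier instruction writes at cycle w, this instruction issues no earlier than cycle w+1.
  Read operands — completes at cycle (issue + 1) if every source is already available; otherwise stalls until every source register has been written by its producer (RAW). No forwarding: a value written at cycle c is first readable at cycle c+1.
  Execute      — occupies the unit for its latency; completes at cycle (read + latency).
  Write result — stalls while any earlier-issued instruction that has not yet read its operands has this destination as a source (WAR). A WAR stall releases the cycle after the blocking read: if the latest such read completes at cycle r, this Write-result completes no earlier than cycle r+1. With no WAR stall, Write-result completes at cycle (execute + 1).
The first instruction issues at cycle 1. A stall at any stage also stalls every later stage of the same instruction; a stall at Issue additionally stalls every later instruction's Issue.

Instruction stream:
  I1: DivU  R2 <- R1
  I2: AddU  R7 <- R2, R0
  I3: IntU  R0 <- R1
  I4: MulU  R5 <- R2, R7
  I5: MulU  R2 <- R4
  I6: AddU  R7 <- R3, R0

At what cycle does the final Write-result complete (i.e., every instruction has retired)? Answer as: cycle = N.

c1: I1 issues→DivU
c2: I1 reads, I2 issues→AddU
c3: I3 issues→IntU
c4: I3 reads, I4 issues→MulU
c5: I3 exec-done
c9: I1 exec-done
c10: I1 writes R2
c11: I2 reads
c12: I3 writes R0
c13: I2 exec-done
c14: I2 writes R7
c15: I4 reads
c18: I4 exec-done
c19: I4 writes R5
c20: I5 issues→MulU
c21: I5 reads, I6 issues→AddU
c22: I6 reads
c24: I5 exec-done, I6 exec-done
c25: I5 writes R2, I6 writes R7

cycle = 25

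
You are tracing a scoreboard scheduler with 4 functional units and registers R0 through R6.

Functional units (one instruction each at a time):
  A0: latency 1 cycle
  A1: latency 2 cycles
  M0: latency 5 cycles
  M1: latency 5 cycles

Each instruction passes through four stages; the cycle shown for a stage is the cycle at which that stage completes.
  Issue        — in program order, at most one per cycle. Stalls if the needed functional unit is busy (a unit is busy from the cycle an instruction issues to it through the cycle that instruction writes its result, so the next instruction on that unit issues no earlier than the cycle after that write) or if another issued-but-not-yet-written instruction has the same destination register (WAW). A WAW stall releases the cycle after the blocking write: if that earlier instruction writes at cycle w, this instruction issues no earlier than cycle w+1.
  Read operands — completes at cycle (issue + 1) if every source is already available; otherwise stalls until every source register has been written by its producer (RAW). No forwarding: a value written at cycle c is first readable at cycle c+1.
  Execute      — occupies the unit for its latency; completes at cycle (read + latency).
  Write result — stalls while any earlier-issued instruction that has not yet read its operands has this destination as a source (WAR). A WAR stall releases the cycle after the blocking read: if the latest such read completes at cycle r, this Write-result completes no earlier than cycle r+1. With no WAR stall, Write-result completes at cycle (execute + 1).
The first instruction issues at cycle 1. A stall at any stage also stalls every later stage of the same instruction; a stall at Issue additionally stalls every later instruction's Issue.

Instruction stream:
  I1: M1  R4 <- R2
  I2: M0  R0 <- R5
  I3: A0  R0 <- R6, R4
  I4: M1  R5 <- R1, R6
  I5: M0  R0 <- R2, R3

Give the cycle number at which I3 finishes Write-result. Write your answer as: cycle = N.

c1: I1 issues→M1
c2: I1 reads | I2 issues→M0
c3: I2 reads
c7: I1 exec-done
c8: I1 writes R4 | I2 exec-done
c9: I2 writes R0
c10: I3 issues→A0
c11: I3 reads | I4 issues→M1
c12: I3 exec-done | I4 reads
c13: I3 writes R0
c14: I5 issues→M0
c15: I5 reads
c17: I4 exec-done
c18: I4 writes R5
c20: I5 exec-done
c21: I5 writes R0

cycle = 13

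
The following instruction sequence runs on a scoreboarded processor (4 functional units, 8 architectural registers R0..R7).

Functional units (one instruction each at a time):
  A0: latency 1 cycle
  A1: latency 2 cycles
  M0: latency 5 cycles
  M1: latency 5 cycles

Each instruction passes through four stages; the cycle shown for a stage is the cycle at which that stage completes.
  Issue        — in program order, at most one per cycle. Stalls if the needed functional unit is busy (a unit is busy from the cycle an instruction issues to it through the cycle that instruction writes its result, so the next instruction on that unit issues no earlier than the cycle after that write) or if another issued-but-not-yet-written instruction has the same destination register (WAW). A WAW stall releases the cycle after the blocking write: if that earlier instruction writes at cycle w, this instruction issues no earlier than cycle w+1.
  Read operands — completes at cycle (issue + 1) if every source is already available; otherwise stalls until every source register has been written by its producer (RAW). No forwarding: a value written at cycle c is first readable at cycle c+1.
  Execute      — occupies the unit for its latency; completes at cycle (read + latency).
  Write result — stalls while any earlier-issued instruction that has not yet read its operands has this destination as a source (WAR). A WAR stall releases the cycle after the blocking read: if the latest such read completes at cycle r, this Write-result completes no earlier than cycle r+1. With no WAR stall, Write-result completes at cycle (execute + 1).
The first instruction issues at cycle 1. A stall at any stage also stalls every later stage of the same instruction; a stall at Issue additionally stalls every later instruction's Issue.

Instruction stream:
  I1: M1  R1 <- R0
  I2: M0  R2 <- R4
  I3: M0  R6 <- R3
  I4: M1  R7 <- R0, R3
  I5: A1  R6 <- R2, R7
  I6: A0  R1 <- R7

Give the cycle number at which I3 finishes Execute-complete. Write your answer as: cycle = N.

[I1] 1/2/7/8
[I2] 2/3/8/9
[I3] 10/11/16/17  (struct: M0 busy until I2 writes@9)
[I4] 11/12/17/18
[I5] 18/19/21/22  (WAW R6: wait I3 write@17)
[I6] 19/20/21/22

cycle = 16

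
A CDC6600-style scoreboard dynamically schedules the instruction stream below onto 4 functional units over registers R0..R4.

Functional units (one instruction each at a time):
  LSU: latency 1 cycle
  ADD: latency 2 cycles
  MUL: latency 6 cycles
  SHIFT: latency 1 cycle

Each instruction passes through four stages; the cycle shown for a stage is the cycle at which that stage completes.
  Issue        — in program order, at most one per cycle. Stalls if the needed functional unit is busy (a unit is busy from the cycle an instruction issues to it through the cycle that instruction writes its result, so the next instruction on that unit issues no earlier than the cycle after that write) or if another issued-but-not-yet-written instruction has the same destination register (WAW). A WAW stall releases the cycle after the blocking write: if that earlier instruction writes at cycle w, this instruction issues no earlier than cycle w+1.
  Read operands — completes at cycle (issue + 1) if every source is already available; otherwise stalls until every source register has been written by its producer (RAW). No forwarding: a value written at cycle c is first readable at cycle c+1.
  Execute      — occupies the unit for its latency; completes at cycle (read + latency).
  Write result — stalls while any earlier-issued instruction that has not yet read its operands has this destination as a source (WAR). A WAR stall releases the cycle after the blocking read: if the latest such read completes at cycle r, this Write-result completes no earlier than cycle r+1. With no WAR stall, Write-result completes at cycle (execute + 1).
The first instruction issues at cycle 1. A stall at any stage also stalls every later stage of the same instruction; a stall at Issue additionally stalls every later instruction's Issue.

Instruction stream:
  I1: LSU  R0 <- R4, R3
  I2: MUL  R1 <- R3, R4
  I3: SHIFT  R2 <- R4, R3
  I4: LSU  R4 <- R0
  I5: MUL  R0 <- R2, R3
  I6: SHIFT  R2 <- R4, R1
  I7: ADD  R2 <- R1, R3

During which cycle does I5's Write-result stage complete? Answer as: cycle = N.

c1: I1 issues→LSU
c2: I1 reads; I2 issues→MUL
c3: I1 exec-done; I2 reads; I3 issues→SHIFT
c4: I1 writes R0; I3 reads
c5: I3 exec-done; I4 issues→LSU
c6: I3 writes R2; I4 reads
c7: I4 exec-done
c8: I4 writes R4
c9: I2 exec-done
c10: I2 writes R1
c11: I5 issues→MUL
c12: I5 reads; I6 issues→SHIFT
c13: I6 reads
c14: I6 exec-done
c15: I6 writes R2
c16: I7 issues→ADD
c17: I7 reads
c18: I5 exec-done
c19: I5 writes R0; I7 exec-done
c20: I7 writes R2

cycle = 19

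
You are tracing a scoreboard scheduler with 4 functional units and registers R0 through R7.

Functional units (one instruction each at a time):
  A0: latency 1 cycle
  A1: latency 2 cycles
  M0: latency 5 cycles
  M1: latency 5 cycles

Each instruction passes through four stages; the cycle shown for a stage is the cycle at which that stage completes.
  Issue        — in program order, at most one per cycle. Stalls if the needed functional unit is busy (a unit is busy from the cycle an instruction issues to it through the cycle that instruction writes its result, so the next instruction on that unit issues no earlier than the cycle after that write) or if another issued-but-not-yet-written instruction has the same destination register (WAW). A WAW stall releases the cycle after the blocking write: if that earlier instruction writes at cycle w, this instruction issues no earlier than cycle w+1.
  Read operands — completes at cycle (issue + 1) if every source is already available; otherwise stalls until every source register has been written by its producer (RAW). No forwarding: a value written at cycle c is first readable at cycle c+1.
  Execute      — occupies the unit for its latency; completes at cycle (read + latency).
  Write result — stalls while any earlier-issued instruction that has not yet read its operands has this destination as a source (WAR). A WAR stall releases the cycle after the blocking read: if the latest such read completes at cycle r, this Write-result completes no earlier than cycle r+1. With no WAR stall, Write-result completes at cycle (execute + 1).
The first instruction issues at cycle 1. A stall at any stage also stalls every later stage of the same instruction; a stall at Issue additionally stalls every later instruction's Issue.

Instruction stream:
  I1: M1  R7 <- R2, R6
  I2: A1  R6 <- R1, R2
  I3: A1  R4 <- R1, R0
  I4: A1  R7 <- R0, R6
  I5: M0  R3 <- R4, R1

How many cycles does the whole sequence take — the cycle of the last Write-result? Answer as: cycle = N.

cycle 1: I1 issues→M1
cycle 2: I1 reads | I2 issues→A1
cycle 3: I2 reads
cycle 5: I2 exec-done
cycle 6: I2 writes R6
cycle 7: I1 exec-done | I3 issues→A1
cycle 8: I1 writes R7 | I3 reads
cycle 10: I3 exec-done
cycle 11: I3 writes R4
cycle 12: I4 issues→A1
cycle 13: I4 reads | I5 issues→M0
cycle 14: I5 reads
cycle 15: I4 exec-done
cycle 16: I4 writes R7
cycle 19: I5 exec-done
cycle 20: I5 writes R3

cycle = 20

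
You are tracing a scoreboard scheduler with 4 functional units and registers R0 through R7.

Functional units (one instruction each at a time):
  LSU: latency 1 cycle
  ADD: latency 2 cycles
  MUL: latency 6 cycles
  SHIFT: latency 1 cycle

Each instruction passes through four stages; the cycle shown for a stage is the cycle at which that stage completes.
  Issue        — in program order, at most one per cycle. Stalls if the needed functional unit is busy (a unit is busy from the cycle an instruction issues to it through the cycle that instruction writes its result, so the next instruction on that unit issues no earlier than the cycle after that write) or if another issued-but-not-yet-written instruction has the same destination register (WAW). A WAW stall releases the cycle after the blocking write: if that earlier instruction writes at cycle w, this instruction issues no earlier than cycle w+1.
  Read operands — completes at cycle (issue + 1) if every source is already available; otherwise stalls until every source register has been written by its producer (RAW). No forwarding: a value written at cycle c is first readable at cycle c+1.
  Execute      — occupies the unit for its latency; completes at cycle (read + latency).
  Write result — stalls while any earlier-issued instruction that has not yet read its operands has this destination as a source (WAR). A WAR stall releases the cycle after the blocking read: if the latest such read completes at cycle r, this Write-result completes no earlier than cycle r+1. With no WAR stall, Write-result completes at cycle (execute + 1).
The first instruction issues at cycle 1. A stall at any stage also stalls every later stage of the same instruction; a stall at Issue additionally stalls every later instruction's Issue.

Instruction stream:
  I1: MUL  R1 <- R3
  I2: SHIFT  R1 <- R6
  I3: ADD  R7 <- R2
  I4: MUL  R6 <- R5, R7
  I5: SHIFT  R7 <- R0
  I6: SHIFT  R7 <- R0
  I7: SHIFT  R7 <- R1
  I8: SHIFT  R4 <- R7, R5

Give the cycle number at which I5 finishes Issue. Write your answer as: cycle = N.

I1  is:1  ro:2  ex:8  wr:9
I2  is:10  ro:11  ex:12  wr:13  — WAW R1: wait I1 write@9
I3  is:11  ro:12  ex:14  wr:15
I4  is:12  ro:16  ex:22  wr:23  — RAW R7: wait I3 write@15
I5  is:16  ro:17  ex:18  wr:19  — WAW R7: wait I3 write@15
I6  is:20  ro:21  ex:22  wr:23  — struct: SHIFT busy until I5 writes@19
I7  is:24  ro:25  ex:26  wr:27  — struct: SHIFT busy until I6 writes@23
I8  is:28  ro:29  ex:30  wr:31  — struct: SHIFT busy until I7 writes@27

cycle = 16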